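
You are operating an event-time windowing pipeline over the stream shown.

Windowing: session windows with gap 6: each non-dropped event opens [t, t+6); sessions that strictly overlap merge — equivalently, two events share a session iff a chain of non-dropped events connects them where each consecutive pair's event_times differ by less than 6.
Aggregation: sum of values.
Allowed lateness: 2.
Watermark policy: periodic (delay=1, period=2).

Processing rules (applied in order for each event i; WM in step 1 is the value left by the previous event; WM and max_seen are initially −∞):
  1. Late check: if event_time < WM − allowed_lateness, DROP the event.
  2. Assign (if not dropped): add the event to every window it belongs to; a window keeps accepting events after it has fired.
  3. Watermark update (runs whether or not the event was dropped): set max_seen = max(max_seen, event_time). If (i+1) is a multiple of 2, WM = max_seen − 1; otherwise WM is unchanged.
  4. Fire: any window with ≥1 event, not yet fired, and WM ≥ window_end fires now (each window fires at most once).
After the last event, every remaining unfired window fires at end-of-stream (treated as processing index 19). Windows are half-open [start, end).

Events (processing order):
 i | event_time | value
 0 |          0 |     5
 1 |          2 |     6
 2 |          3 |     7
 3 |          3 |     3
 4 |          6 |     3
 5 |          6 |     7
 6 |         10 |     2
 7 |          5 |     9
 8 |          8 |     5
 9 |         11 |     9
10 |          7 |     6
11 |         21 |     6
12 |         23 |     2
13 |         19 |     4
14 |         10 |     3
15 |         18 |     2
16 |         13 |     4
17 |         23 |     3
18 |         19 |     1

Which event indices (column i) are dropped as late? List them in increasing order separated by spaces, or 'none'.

10 14 15 16 18

i=0 t=0 v=5: → [0,6); WM=−∞
i=1 t=2 v=6: → [0,8); WM=1
i=2 t=3 v=7: → [0,9); WM=1
i=3 t=3 v=3: → [0,9); WM=2
i=4 t=6 v=3: → [0,12); WM=2
i=5 t=6 v=7: → [0,12); WM=5
i=6 t=10 v=2: → [0,16); WM=5
i=7 t=5 v=9: → [0,16); WM=9
i=8 t=8 v=5: → [0,16); WM=9
i=9 t=11 v=9: → [0,17); WM=10
i=10 t=7 v=6: DROP (t<10-2); WM=10
i=11 t=21 v=6: → [21,27); WM=20
i=12 t=23 v=2: → [21,29); WM=20
i=13 t=19 v=4: → [19,29); WM=22
i=14 t=10 v=3: DROP (t<22-2); WM=22
i=15 t=18 v=2: DROP (t<22-2); WM=22
i=16 t=13 v=4: DROP (t<22-2); WM=22
i=17 t=23 v=3: → [19,29); WM=22
i=18 t=19 v=1: DROP (t<22-2); WM=22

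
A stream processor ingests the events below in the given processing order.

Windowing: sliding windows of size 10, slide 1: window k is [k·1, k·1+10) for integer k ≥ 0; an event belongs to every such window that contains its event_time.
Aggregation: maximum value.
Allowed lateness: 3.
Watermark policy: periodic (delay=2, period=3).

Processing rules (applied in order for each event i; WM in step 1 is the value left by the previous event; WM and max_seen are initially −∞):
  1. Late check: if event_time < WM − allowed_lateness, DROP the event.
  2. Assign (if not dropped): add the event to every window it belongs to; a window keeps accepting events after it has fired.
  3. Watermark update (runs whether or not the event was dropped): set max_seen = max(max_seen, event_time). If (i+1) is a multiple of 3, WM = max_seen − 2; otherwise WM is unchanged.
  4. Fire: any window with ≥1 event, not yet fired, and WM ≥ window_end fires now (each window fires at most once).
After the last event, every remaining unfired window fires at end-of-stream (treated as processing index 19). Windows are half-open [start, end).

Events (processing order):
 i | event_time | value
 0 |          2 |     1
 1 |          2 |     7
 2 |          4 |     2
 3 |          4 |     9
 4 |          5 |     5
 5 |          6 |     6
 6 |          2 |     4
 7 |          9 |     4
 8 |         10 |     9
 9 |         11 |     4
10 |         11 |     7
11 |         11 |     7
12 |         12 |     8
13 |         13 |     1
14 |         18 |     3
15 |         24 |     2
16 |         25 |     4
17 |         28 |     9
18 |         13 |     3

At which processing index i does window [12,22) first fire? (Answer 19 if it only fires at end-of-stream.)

i=0 t=2 v=1: → [2,12),[1,11),[0,10); WM=−∞
i=1 t=2 v=7: → [2,12),[1,11),[0,10); WM=−∞
i=2 t=4 v=2: → [4,14),[3,13),[2,12),[1,11),[0,10); WM=2
i=3 t=4 v=9: → [4,14),[3,13),[2,12),[1,11),[0,10); WM=2
i=4 t=5 v=5: → [5,15),[4,14),[3,13),[2,12),[1,11),[0,10); WM=2
i=5 t=6 v=6: → [6,16),[5,15),[4,14),[3,13),[2,12),[1,11),[0,10); WM=4
i=6 t=2 v=4: → [2,12),[1,11),[0,10); WM=4
i=7 t=9 v=4: → [9,19),[8,18),[7,17),[6,16),[5,15),[4,14),[3,13),[2,12),[1,11),[0,10); WM=4
i=8 t=10 v=9: → [10,20),[9,19),[8,18),[7,17),[6,16),[5,15),[4,14),[3,13),[2,12),[1,11); WM=8
i=9 t=11 v=4: → [11,21),[10,20),[9,19),[8,18),[7,17),[6,16),[5,15),[4,14),[3,13),[2,12); WM=8
i=10 t=11 v=7: → [11,21),[10,20),[9,19),[8,18),[7,17),[6,16),[5,15),[4,14),[3,13),[2,12); WM=8
i=11 t=11 v=7: → [11,21),[10,20),[9,19),[8,18),[7,17),[6,16),[5,15),[4,14),[3,13),[2,12); WM=9
i=12 t=12 v=8: → [12,22),[11,21),[10,20),[9,19),[8,18),[7,17),[6,16),[5,15),[4,14),[3,13); WM=9
i=13 t=13 v=1: → [13,23),[12,22),[11,21),[10,20),[9,19),[8,18),[7,17),[6,16),[5,15),[4,14); WM=9
i=14 t=18 v=3: → [18,28),[17,27),[16,26),[15,25),[14,24),[13,23),[12,22),[11,21),[10,20),[9,19); WM=16; [0,10) fires=9 [1,11) fires=9 [2,12) fires=9 [3,13) fires=9 [4,14) fires=9 [5,15) fires=9 [6,16) fires=9
i=15 t=24 v=2: → [24,34),[23,33),[22,32),[21,31),[20,30),[19,29),[18,28),[17,27),[16,26),[15,25); WM=16
i=16 t=25 v=4: → [25,35),[24,34),[23,33),[22,32),[21,31),[20,30),[19,29),[18,28),[17,27),[16,26); WM=16
i=17 t=28 v=9: → [28,38),[27,37),[26,36),[25,35),[24,34),[23,33),[22,32),[21,31),[20,30),[19,29); WM=26; [7,17) fires=9 [8,18) fires=9 [9,19) fires=9 [10,20) fires=9 [11,21) fires=8 [12,22) fires=8 [13,23) fires=3 [14,24) fires=3 [15,25) fires=3 [16,26) fires=4
i=18 t=13 v=3: DROP (t<26-3); WM=26

17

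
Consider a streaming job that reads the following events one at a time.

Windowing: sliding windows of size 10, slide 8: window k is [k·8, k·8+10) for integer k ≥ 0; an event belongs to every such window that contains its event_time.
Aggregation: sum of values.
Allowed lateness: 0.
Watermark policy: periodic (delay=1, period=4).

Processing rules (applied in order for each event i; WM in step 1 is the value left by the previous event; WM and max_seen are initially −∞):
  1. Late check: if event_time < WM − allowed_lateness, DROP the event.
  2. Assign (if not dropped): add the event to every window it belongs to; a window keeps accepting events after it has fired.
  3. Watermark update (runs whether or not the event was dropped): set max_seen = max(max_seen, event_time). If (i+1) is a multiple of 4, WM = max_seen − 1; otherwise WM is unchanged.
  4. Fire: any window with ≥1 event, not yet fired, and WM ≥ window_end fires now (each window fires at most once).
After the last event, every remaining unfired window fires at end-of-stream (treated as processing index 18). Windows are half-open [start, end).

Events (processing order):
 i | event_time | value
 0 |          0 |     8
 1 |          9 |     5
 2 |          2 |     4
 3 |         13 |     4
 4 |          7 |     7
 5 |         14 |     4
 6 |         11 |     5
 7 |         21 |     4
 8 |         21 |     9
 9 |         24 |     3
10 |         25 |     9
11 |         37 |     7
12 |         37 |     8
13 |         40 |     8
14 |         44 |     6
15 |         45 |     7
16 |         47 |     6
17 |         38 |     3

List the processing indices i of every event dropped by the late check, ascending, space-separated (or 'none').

i=0 t=0 v=8: → [0,10); WM=−∞
i=1 t=9 v=5: → [8,18),[0,10); WM=−∞
i=2 t=2 v=4: → [0,10); WM=−∞
i=3 t=13 v=4: → [8,18); WM=12; [0,10) fires=17
i=4 t=7 v=7: DROP (t<12-0); WM=12
i=5 t=14 v=4: → [8,18); WM=12
i=6 t=11 v=5: DROP (t<12-0); WM=12
i=7 t=21 v=4: → [16,26); WM=20; [8,18) fires=13
i=8 t=21 v=9: → [16,26); WM=20
i=9 t=24 v=3: → [24,34),[16,26); WM=20
i=10 t=25 v=9: → [24,34),[16,26); WM=20
i=11 t=37 v=7: → [32,42); WM=36; [16,26) fires=25 [24,34) fires=12
i=12 t=37 v=8: → [32,42); WM=36
i=13 t=40 v=8: → [40,50),[32,42); WM=36
i=14 t=44 v=6: → [40,50); WM=36
i=15 t=45 v=7: → [40,50); WM=44; [32,42) fires=23
i=16 t=47 v=6: → [40,50); WM=44
i=17 t=38 v=3: DROP (t<44-0); WM=44

4 6 17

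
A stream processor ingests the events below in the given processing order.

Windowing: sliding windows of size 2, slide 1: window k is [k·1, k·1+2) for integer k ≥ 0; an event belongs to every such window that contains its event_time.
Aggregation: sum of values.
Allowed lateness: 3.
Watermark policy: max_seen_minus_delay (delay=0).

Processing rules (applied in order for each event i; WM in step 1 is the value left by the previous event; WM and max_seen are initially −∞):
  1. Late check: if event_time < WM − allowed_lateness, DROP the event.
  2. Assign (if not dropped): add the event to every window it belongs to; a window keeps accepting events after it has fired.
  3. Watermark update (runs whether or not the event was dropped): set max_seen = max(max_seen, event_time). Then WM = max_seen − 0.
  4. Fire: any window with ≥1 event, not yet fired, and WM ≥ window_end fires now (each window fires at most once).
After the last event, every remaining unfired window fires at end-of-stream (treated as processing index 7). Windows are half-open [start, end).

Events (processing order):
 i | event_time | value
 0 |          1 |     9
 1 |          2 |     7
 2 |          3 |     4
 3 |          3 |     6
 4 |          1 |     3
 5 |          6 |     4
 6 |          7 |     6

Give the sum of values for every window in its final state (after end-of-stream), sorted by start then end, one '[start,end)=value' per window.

i=0 t=1 v=9: → [1,3),[0,2); WM=1
i=1 t=2 v=7: → [2,4),[1,3); WM=2; [0,2) fires=9
i=2 t=3 v=4: → [3,5),[2,4); WM=3; [1,3) fires=16
i=3 t=3 v=6: → [3,5),[2,4); WM=3
i=4 t=1 v=3: → [1,3),[0,2); WM=3
i=5 t=6 v=4: → [6,8),[5,7); WM=6; [2,4) fires=17 [3,5) fires=10
i=6 t=7 v=6: → [7,9),[6,8); WM=7; [5,7) fires=4

[0,2)=12 [1,3)=19 [2,4)=17 [3,5)=10 [5,7)=4 [6,8)=10 [7,9)=6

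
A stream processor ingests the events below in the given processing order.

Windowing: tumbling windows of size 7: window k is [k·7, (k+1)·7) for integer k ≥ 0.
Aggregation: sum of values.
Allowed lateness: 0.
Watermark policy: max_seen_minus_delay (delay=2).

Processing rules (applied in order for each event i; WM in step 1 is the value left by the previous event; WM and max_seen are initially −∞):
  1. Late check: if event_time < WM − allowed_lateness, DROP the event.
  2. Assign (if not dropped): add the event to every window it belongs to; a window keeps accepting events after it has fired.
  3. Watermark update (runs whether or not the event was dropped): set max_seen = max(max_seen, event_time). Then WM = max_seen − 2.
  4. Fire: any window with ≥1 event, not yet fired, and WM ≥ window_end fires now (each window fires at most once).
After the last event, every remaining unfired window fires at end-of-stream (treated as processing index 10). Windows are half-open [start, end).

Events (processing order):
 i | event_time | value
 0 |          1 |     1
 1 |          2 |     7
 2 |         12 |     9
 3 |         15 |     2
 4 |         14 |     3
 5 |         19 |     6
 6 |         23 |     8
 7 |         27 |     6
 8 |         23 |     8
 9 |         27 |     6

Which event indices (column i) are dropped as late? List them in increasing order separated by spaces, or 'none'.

8

i=0 t=1 v=1: → [0,7); WM=-1
i=1 t=2 v=7: → [0,7); WM=0
i=2 t=12 v=9: → [7,14); WM=10; [0,7) fires=8
i=3 t=15 v=2: → [14,21); WM=13
i=4 t=14 v=3: → [14,21); WM=13
i=5 t=19 v=6: → [14,21); WM=17; [7,14) fires=9
i=6 t=23 v=8: → [21,28); WM=21; [14,21) fires=11
i=7 t=27 v=6: → [21,28); WM=25
i=8 t=23 v=8: DROP (t<25-0); WM=25
i=9 t=27 v=6: → [21,28); WM=25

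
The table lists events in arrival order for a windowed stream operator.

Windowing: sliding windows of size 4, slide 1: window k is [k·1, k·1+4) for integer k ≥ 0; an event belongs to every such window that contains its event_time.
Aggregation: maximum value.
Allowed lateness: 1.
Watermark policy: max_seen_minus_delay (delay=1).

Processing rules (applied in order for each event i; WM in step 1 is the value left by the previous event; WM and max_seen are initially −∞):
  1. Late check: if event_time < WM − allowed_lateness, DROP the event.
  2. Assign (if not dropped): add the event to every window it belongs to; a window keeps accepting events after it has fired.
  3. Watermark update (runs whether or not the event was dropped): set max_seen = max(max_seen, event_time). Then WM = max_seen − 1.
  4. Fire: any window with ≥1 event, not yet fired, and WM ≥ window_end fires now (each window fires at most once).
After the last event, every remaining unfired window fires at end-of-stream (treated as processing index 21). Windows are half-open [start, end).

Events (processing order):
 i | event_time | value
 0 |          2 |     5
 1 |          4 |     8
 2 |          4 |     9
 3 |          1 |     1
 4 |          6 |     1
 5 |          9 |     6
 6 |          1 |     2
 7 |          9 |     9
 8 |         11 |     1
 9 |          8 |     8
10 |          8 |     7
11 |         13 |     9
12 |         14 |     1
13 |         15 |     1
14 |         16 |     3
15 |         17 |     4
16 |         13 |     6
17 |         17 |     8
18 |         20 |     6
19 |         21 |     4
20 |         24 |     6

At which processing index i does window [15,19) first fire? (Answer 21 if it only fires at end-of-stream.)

18

i=0 t=2 v=5: → [2,6),[1,5),[0,4); WM=1
i=1 t=4 v=8: → [4,8),[3,7),[2,6),[1,5); WM=3
i=2 t=4 v=9: → [4,8),[3,7),[2,6),[1,5); WM=3
i=3 t=1 v=1: DROP (t<3-1); WM=3
i=4 t=6 v=1: → [6,10),[5,9),[4,8),[3,7); WM=5; [0,4) fires=5 [1,5) fires=9
i=5 t=9 v=6: → [9,13),[8,12),[7,11),[6,10); WM=8; [2,6) fires=9 [3,7) fires=9 [4,8) fires=9
i=6 t=1 v=2: DROP (t<8-1); WM=8
i=7 t=9 v=9: → [9,13),[8,12),[7,11),[6,10); WM=8
i=8 t=11 v=1: → [11,15),[10,14),[9,13),[8,12); WM=10; [5,9) fires=1 [6,10) fires=9
i=9 t=8 v=8: DROP (t<10-1); WM=10
i=10 t=8 v=7: DROP (t<10-1); WM=10
i=11 t=13 v=9: → [13,17),[12,16),[11,15),[10,14); WM=12; [7,11) fires=9 [8,12) fires=9
i=12 t=14 v=1: → [14,18),[13,17),[12,16),[11,15); WM=13; [9,13) fires=9
i=13 t=15 v=1: → [15,19),[14,18),[13,17),[12,16); WM=14; [10,14) fires=9
i=14 t=16 v=3: → [16,20),[15,19),[14,18),[13,17); WM=15; [11,15) fires=9
i=15 t=17 v=4: → [17,21),[16,20),[15,19),[14,18); WM=16; [12,16) fires=9
i=16 t=13 v=6: DROP (t<16-1); WM=16
i=17 t=17 v=8: → [17,21),[16,20),[15,19),[14,18); WM=16
i=18 t=20 v=6: → [20,24),[19,23),[18,22),[17,21); WM=19; [13,17) fires=9 [14,18) fires=8 [15,19) fires=8
i=19 t=21 v=4: → [21,25),[20,24),[19,23),[18,22); WM=20; [16,20) fires=8
i=20 t=24 v=6: → [24,28),[23,27),[22,26),[21,25); WM=23; [17,21) fires=8 [18,22) fires=6 [19,23) fires=6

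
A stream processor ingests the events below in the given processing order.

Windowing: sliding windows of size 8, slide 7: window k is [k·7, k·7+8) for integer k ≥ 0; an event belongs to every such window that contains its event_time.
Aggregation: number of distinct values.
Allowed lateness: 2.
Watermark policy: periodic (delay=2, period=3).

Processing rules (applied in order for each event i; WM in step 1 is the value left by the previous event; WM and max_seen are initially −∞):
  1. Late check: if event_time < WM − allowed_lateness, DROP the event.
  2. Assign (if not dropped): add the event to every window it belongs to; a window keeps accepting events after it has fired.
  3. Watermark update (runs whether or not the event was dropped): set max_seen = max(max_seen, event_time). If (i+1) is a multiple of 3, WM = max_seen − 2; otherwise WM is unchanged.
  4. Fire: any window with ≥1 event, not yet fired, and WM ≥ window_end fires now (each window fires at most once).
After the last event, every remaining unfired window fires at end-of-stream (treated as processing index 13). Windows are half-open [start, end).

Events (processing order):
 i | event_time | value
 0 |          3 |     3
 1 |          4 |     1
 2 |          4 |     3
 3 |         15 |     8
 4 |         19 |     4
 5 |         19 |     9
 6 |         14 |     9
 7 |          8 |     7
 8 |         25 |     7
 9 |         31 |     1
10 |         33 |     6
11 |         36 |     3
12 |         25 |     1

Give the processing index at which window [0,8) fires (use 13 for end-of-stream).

i=0 t=3 v=3: → [0,8); WM=−∞
i=1 t=4 v=1: → [0,8); WM=−∞
i=2 t=4 v=3: → [0,8); WM=2
i=3 t=15 v=8: → [14,22); WM=2
i=4 t=19 v=4: → [14,22); WM=2
i=5 t=19 v=9: → [14,22); WM=17; [0,8) fires=2
i=6 t=14 v=9: DROP (t<17-2); WM=17
i=7 t=8 v=7: DROP (t<17-2); WM=17
i=8 t=25 v=7: → [21,29); WM=23; [14,22) fires=3
i=9 t=31 v=1: → [28,36); WM=23
i=10 t=33 v=6: → [28,36); WM=23
i=11 t=36 v=3: → [35,43); WM=34; [21,29) fires=1
i=12 t=25 v=1: DROP (t<34-2); WM=34

5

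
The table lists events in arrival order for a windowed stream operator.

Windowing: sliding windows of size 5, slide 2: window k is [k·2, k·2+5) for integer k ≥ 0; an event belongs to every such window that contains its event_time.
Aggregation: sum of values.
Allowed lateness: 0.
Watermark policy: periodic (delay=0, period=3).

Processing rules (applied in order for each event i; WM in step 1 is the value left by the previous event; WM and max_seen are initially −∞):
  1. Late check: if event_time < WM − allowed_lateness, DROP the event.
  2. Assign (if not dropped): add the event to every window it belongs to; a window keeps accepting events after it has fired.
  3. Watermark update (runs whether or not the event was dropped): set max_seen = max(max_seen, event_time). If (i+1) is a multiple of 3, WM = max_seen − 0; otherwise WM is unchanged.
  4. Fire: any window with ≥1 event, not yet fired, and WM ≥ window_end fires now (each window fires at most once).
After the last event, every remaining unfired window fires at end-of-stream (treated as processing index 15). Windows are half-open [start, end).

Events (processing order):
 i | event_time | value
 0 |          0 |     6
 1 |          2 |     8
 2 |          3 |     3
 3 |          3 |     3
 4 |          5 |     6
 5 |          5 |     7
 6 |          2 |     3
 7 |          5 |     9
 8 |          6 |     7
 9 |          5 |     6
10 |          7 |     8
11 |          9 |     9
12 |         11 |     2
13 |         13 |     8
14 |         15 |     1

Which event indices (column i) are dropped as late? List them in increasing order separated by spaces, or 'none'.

6 9

i=0 t=0 v=6: → [0,5); WM=−∞
i=1 t=2 v=8: → [2,7),[0,5); WM=−∞
i=2 t=3 v=3: → [2,7),[0,5); WM=3
i=3 t=3 v=3: → [2,7),[0,5); WM=3
i=4 t=5 v=6: → [4,9),[2,7); WM=3
i=5 t=5 v=7: → [4,9),[2,7); WM=5; [0,5) fires=20
i=6 t=2 v=3: DROP (t<5-0); WM=5
i=7 t=5 v=9: → [4,9),[2,7); WM=5
i=8 t=6 v=7: → [6,11),[4,9),[2,7); WM=6
i=9 t=5 v=6: DROP (t<6-0); WM=6
i=10 t=7 v=8: → [6,11),[4,9); WM=6
i=11 t=9 v=9: → [8,13),[6,11); WM=9; [2,7) fires=43 [4,9) fires=37
i=12 t=11 v=2: → [10,15),[8,13); WM=9
i=13 t=13 v=8: → [12,17),[10,15); WM=9
i=14 t=15 v=1: → [14,19),[12,17); WM=15; [6,11) fires=24 [8,13) fires=11 [10,15) fires=10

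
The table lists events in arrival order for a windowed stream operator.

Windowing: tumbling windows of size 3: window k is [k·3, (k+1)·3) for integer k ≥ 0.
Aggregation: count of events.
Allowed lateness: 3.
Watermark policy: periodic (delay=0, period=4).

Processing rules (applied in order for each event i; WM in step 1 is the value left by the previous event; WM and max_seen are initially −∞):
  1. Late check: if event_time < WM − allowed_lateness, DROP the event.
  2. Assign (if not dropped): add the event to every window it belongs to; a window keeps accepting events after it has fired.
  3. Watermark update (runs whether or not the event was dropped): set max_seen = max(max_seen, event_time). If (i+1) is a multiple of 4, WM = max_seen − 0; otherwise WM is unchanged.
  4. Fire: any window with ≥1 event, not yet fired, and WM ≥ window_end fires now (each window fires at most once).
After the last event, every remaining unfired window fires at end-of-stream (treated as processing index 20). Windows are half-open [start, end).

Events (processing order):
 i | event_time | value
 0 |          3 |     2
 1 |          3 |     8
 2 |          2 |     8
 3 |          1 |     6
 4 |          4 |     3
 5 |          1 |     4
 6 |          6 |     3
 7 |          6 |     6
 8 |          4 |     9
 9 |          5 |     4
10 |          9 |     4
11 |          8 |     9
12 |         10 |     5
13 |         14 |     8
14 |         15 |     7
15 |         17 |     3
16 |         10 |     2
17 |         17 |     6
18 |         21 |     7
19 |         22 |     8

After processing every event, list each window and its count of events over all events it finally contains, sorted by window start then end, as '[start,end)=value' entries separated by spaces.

[0,3)=3 [3,6)=5 [6,9)=3 [9,12)=2 [12,15)=1 [15,18)=3 [21,24)=2

i=0 t=3 v=2: → [3,6); WM=−∞
i=1 t=3 v=8: → [3,6); WM=−∞
i=2 t=2 v=8: → [0,3); WM=−∞
i=3 t=1 v=6: → [0,3); WM=3; [0,3) fires=2
i=4 t=4 v=3: → [3,6); WM=3
i=5 t=1 v=4: → [0,3); WM=3
i=6 t=6 v=3: → [6,9); WM=3
i=7 t=6 v=6: → [6,9); WM=6; [3,6) fires=3
i=8 t=4 v=9: → [3,6); WM=6
i=9 t=5 v=4: → [3,6); WM=6
i=10 t=9 v=4: → [9,12); WM=6
i=11 t=8 v=9: → [6,9); WM=9; [6,9) fires=3
i=12 t=10 v=5: → [9,12); WM=9
i=13 t=14 v=8: → [12,15); WM=9
i=14 t=15 v=7: → [15,18); WM=9
i=15 t=17 v=3: → [15,18); WM=17; [9,12) fires=2 [12,15) fires=1
i=16 t=10 v=2: DROP (t<17-3); WM=17
i=17 t=17 v=6: → [15,18); WM=17
i=18 t=21 v=7: → [21,24); WM=17
i=19 t=22 v=8: → [21,24); WM=22; [15,18) fires=3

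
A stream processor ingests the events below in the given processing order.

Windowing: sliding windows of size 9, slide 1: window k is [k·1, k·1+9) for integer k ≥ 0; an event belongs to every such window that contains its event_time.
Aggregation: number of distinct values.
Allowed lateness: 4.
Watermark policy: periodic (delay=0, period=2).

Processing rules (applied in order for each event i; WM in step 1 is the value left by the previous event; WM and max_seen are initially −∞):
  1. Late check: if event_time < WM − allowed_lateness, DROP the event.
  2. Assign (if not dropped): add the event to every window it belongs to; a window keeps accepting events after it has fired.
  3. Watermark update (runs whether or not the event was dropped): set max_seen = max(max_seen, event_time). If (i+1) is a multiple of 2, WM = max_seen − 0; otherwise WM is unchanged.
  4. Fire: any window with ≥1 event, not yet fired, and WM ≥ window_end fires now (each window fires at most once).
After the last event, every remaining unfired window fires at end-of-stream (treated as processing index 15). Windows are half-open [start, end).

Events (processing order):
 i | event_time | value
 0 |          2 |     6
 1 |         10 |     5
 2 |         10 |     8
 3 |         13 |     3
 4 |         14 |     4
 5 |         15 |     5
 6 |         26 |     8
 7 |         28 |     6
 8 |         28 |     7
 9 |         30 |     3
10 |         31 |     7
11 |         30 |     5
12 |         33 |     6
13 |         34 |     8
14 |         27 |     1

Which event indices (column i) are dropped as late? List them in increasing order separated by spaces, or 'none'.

i=0 t=2 v=6: → [2,11),[1,10),[0,9); WM=−∞
i=1 t=10 v=5: → [10,19),[9,18),[8,17),[7,16),[6,15),[5,14),[4,13),[3,12),[2,11); WM=10; [0,9) fires=1 [1,10) fires=1
i=2 t=10 v=8: → [10,19),[9,18),[8,17),[7,16),[6,15),[5,14),[4,13),[3,12),[2,11); WM=10
i=3 t=13 v=3: → [13,22),[12,21),[11,20),[10,19),[9,18),[8,17),[7,16),[6,15),[5,14); WM=13; [2,11) fires=3 [3,12) fires=2 [4,13) fires=2
i=4 t=14 v=4: → [14,23),[13,22),[12,21),[11,20),[10,19),[9,18),[8,17),[7,16),[6,15); WM=13
i=5 t=15 v=5: → [15,24),[14,23),[13,22),[12,21),[11,20),[10,19),[9,18),[8,17),[7,16); WM=15; [5,14) fires=3 [6,15) fires=4
i=6 t=26 v=8: → [26,35),[25,34),[24,33),[23,32),[22,31),[21,30),[20,29),[19,28),[18,27); WM=15
i=7 t=28 v=6: → [28,37),[27,36),[26,35),[25,34),[24,33),[23,32),[22,31),[21,30),[20,29); WM=28; [7,16) fires=4 [8,17) fires=4 [9,18) fires=4 [10,19) fires=4 [11,20) fires=3 [12,21) fires=3 [13,22) fires=3 [14,23) fires=2 [15,24) fires=1 [18,27) fires=1 [19,28) fires=1
i=8 t=28 v=7: → [28,37),[27,36),[26,35),[25,34),[24,33),[23,32),[22,31),[21,30),[20,29); WM=28
i=9 t=30 v=3: → [30,39),[29,38),[28,37),[27,36),[26,35),[25,34),[24,33),[23,32),[22,31); WM=30; [20,29) fires=3 [21,30) fires=3
i=10 t=31 v=7: → [31,40),[30,39),[29,38),[28,37),[27,36),[26,35),[25,34),[24,33),[23,32); WM=30
i=11 t=30 v=5: → [30,39),[29,38),[28,37),[27,36),[26,35),[25,34),[24,33),[23,32),[22,31); WM=31; [22,31) fires=5
i=12 t=33 v=6: → [33,42),[32,41),[31,40),[30,39),[29,38),[28,37),[27,36),[26,35),[25,34); WM=31
i=13 t=34 v=8: → [34,43),[33,42),[32,41),[31,40),[30,39),[29,38),[28,37),[27,36),[26,35); WM=34; [23,32) fires=5 [24,33) fires=5 [25,34) fires=5
i=14 t=27 v=1: DROP (t<34-4); WM=34

14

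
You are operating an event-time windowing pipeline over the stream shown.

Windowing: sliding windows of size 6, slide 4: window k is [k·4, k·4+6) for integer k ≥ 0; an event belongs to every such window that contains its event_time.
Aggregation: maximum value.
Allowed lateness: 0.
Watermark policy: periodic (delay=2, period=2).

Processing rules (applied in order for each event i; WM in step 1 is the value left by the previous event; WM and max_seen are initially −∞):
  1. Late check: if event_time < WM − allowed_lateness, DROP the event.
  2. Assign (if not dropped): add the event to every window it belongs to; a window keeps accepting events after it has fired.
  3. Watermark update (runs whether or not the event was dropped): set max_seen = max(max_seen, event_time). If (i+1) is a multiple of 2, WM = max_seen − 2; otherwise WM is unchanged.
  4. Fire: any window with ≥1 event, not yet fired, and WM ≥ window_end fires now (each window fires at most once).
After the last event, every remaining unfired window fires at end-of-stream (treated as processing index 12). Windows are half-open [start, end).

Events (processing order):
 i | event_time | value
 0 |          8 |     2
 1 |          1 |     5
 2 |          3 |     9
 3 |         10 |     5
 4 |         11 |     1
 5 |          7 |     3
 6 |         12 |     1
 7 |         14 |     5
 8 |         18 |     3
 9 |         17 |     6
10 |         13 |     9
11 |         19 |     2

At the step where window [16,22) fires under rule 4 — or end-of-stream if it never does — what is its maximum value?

i=0 t=8 v=2: → [8,14),[4,10); WM=−∞
i=1 t=1 v=5: → [0,6); WM=6; [0,6) fires=5
i=2 t=3 v=9: DROP (t<6-0); WM=6
i=3 t=10 v=5: → [8,14); WM=8
i=4 t=11 v=1: → [8,14); WM=8
i=5 t=7 v=3: DROP (t<8-0); WM=9
i=6 t=12 v=1: → [12,18),[8,14); WM=9
i=7 t=14 v=5: → [12,18); WM=12; [4,10) fires=2
i=8 t=18 v=3: → [16,22); WM=12
i=9 t=17 v=6: → [16,22),[12,18); WM=16; [8,14) fires=5
i=10 t=13 v=9: DROP (t<16-0); WM=16
i=11 t=19 v=2: → [16,22); WM=17

6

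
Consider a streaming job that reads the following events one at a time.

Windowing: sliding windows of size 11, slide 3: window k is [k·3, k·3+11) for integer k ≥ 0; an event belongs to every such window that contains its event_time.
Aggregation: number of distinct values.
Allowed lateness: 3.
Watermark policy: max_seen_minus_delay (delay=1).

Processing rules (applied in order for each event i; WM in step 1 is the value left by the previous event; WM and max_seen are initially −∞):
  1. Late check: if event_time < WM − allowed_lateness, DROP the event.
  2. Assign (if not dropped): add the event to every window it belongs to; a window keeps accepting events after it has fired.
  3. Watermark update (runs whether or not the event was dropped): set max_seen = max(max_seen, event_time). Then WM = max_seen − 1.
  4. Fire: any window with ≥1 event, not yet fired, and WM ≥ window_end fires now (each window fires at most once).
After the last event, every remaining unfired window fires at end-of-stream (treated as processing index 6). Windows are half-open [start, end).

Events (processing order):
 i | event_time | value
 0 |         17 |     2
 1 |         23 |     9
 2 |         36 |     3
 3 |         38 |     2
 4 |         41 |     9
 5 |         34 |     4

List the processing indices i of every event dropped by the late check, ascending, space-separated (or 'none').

5

i=0 t=17 v=2: → [15,26),[12,23),[9,20); WM=16
i=1 t=23 v=9: → [21,32),[18,29),[15,26); WM=22; [9,20) fires=1
i=2 t=36 v=3: → [36,47),[33,44),[30,41),[27,38); WM=35; [12,23) fires=1 [15,26) fires=2 [18,29) fires=1 [21,32) fires=1
i=3 t=38 v=2: → [36,47),[33,44),[30,41); WM=37
i=4 t=41 v=9: → [39,50),[36,47),[33,44); WM=40; [27,38) fires=1
i=5 t=34 v=4: DROP (t<40-3); WM=40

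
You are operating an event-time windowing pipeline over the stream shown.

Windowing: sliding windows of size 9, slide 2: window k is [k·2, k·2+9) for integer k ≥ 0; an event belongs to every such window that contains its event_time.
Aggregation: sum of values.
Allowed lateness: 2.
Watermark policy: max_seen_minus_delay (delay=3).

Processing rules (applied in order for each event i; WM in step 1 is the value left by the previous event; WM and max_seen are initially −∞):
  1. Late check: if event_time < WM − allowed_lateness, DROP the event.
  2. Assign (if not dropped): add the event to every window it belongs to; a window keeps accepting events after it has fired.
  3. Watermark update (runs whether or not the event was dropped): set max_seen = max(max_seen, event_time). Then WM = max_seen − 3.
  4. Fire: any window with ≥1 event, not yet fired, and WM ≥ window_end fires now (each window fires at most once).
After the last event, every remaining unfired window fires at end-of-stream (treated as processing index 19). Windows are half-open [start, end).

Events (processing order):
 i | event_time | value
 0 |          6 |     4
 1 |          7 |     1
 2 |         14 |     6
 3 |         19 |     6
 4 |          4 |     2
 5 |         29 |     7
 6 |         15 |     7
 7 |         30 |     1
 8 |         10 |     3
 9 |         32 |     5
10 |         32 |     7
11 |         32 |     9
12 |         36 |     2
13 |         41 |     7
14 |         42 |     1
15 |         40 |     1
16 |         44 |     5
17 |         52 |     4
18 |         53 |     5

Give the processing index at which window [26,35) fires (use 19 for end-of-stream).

13

i=0 t=6 v=4: → [6,15),[4,13),[2,11),[0,9); WM=3
i=1 t=7 v=1: → [6,15),[4,13),[2,11),[0,9); WM=4
i=2 t=14 v=6: → [14,23),[12,21),[10,19),[8,17),[6,15); WM=11; [0,9) fires=5 [2,11) fires=5
i=3 t=19 v=6: → [18,27),[16,25),[14,23),[12,21); WM=16; [4,13) fires=5 [6,15) fires=11
i=4 t=4 v=2: DROP (t<16-2); WM=16
i=5 t=29 v=7: → [28,37),[26,35),[24,33),[22,31); WM=26; [8,17) fires=6 [10,19) fires=6 [12,21) fires=12 [14,23) fires=12 [16,25) fires=6
i=6 t=15 v=7: DROP (t<26-2); WM=26
i=7 t=30 v=1: → [30,39),[28,37),[26,35),[24,33),[22,31); WM=27; [18,27) fires=6
i=8 t=10 v=3: DROP (t<27-2); WM=27
i=9 t=32 v=5: → [32,41),[30,39),[28,37),[26,35),[24,33); WM=29
i=10 t=32 v=7: → [32,41),[30,39),[28,37),[26,35),[24,33); WM=29
i=11 t=32 v=9: → [32,41),[30,39),[28,37),[26,35),[24,33); WM=29
i=12 t=36 v=2: → [36,45),[34,43),[32,41),[30,39),[28,37); WM=33; [22,31) fires=8 [24,33) fires=29
i=13 t=41 v=7: → [40,49),[38,47),[36,45),[34,43); WM=38; [26,35) fires=29 [28,37) fires=31
i=14 t=42 v=1: → [42,51),[40,49),[38,47),[36,45),[34,43); WM=39; [30,39) fires=24
i=15 t=40 v=1: → [40,49),[38,47),[36,45),[34,43),[32,41); WM=39
i=16 t=44 v=5: → [44,53),[42,51),[40,49),[38,47),[36,45); WM=41; [32,41) fires=24
i=17 t=52 v=4: → [52,61),[50,59),[48,57),[46,55),[44,53); WM=49; [34,43) fires=11 [36,45) fires=16 [38,47) fires=14 [40,49) fires=14
i=18 t=53 v=5: → [52,61),[50,59),[48,57),[46,55); WM=50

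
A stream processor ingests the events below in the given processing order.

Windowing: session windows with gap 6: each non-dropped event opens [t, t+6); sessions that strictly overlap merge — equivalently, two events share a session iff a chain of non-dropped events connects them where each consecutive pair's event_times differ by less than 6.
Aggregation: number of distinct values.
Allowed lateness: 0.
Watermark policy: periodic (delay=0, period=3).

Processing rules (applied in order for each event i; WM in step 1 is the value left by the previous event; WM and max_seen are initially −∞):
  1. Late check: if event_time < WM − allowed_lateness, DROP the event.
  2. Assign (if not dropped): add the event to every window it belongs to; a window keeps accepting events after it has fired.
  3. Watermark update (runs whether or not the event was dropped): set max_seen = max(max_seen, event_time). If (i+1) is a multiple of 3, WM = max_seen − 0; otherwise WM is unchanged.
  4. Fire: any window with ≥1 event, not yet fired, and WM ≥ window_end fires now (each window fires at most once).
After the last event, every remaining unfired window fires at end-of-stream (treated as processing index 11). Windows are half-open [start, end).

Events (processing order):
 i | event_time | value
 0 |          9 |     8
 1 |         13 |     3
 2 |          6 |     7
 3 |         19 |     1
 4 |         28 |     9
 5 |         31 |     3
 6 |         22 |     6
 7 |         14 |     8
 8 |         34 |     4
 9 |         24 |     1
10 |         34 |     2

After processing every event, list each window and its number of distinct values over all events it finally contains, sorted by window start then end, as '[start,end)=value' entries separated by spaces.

i=0 t=9 v=8: → [9,15); WM=−∞
i=1 t=13 v=3: → [9,19); WM=−∞
i=2 t=6 v=7: → [6,19); WM=13
i=3 t=19 v=1: → [19,25); WM=13
i=4 t=28 v=9: → [28,34); WM=13
i=5 t=31 v=3: → [28,37); WM=31
i=6 t=22 v=6: DROP (t<31-0); WM=31
i=7 t=14 v=8: DROP (t<31-0); WM=31
i=8 t=34 v=4: → [28,40); WM=34
i=9 t=24 v=1: DROP (t<34-0); WM=34
i=10 t=34 v=2: → [28,40); WM=34

[6,19)=3 [19,25)=1 [28,40)=4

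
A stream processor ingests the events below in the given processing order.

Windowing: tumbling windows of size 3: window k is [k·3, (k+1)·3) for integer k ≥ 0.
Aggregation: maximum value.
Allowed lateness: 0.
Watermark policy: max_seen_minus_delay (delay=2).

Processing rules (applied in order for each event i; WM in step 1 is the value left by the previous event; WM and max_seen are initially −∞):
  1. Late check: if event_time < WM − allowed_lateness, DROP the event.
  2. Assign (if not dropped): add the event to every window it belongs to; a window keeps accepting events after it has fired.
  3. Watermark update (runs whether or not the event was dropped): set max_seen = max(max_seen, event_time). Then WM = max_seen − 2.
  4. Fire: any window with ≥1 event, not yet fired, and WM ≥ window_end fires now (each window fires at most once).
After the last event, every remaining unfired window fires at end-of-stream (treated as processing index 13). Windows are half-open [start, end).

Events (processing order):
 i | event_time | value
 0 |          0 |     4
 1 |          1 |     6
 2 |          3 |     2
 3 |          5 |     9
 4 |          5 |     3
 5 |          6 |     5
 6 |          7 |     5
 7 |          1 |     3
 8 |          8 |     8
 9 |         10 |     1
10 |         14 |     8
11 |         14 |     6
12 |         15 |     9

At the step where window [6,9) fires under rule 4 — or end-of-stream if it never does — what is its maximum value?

8

i=0 t=0 v=4: → [0,3); WM=-2
i=1 t=1 v=6: → [0,3); WM=-1
i=2 t=3 v=2: → [3,6); WM=1
i=3 t=5 v=9: → [3,6); WM=3; [0,3) fires=6
i=4 t=5 v=3: → [3,6); WM=3
i=5 t=6 v=5: → [6,9); WM=4
i=6 t=7 v=5: → [6,9); WM=5
i=7 t=1 v=3: DROP (t<5-0); WM=5
i=8 t=8 v=8: → [6,9); WM=6; [3,6) fires=9
i=9 t=10 v=1: → [9,12); WM=8
i=10 t=14 v=8: → [12,15); WM=12; [6,9) fires=8 [9,12) fires=1
i=11 t=14 v=6: → [12,15); WM=12
i=12 t=15 v=9: → [15,18); WM=13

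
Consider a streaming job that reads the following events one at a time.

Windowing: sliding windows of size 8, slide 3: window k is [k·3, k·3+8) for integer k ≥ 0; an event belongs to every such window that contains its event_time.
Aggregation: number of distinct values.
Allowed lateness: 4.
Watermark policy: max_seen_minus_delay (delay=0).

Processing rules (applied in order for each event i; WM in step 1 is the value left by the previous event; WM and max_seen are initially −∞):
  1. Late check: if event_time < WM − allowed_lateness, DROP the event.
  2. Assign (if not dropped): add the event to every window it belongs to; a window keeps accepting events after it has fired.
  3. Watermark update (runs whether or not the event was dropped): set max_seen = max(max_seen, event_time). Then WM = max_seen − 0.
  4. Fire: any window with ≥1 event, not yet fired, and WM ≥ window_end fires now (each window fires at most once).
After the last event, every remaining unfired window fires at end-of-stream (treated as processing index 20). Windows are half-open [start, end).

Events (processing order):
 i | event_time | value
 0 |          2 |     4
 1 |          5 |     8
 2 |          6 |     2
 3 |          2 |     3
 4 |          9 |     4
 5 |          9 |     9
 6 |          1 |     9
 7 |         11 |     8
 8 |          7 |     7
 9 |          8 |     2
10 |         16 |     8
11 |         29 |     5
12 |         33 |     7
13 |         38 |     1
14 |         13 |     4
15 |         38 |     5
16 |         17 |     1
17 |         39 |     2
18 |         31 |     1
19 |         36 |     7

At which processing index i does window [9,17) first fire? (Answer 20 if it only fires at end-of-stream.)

11

i=0 t=2 v=4: → [0,8); WM=2
i=1 t=5 v=8: → [3,11),[0,8); WM=5
i=2 t=6 v=2: → [6,14),[3,11),[0,8); WM=6
i=3 t=2 v=3: → [0,8); WM=6
i=4 t=9 v=4: → [9,17),[6,14),[3,11); WM=9; [0,8) fires=4
i=5 t=9 v=9: → [9,17),[6,14),[3,11); WM=9
i=6 t=1 v=9: DROP (t<9-4); WM=9
i=7 t=11 v=8: → [9,17),[6,14); WM=11; [3,11) fires=4
i=8 t=7 v=7: → [6,14),[3,11),[0,8); WM=11
i=9 t=8 v=2: → [6,14),[3,11); WM=11
i=10 t=16 v=8: → [15,23),[12,20),[9,17); WM=16; [6,14) fires=5
i=11 t=29 v=5: → [27,35),[24,32); WM=29; [9,17) fires=3 [12,20) fires=1 [15,23) fires=1
i=12 t=33 v=7: → [33,41),[30,38),[27,35); WM=33; [24,32) fires=1
i=13 t=38 v=1: → [36,44),[33,41); WM=38; [27,35) fires=2 [30,38) fires=1
i=14 t=13 v=4: DROP (t<38-4); WM=38
i=15 t=38 v=5: → [36,44),[33,41); WM=38
i=16 t=17 v=1: DROP (t<38-4); WM=38
i=17 t=39 v=2: → [39,47),[36,44),[33,41); WM=39
i=18 t=31 v=1: DROP (t<39-4); WM=39
i=19 t=36 v=7: → [36,44),[33,41),[30,38); WM=39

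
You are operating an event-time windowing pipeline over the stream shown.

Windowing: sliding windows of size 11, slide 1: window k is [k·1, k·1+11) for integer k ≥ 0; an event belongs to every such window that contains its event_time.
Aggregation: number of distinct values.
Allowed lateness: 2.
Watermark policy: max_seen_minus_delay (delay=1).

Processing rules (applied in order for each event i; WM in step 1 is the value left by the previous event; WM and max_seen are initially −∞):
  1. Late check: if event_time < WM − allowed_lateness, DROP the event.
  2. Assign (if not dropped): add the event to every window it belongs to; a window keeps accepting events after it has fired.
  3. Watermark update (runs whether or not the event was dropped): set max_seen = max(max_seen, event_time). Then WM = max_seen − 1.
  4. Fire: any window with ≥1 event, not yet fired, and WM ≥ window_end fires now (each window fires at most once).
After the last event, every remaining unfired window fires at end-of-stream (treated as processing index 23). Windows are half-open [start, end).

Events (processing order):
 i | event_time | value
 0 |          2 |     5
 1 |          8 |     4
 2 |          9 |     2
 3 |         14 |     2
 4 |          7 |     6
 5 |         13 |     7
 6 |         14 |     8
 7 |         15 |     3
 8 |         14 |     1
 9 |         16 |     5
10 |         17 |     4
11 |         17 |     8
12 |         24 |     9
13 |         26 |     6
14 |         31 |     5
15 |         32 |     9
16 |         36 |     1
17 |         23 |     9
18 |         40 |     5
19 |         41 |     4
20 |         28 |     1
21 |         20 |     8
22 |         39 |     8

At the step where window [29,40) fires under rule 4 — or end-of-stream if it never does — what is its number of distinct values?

3

i=0 t=2 v=5: → [2,13),[1,12),[0,11); WM=1
i=1 t=8 v=4: → [8,19),[7,18),[6,17),[5,16),[4,15),[3,14),[2,13),[1,12),[0,11); WM=7
i=2 t=9 v=2: → [9,20),[8,19),[7,18),[6,17),[5,16),[4,15),[3,14),[2,13),[1,12),[0,11); WM=8
i=3 t=14 v=2: → [14,25),[13,24),[12,23),[11,22),[10,21),[9,20),[8,19),[7,18),[6,17),[5,16),[4,15); WM=13; [0,11) fires=3 [1,12) fires=3 [2,13) fires=3
i=4 t=7 v=6: DROP (t<13-2); WM=13
i=5 t=13 v=7: → [13,24),[12,23),[11,22),[10,21),[9,20),[8,19),[7,18),[6,17),[5,16),[4,15),[3,14); WM=13
i=6 t=14 v=8: → [14,25),[13,24),[12,23),[11,22),[10,21),[9,20),[8,19),[7,18),[6,17),[5,16),[4,15); WM=13
i=7 t=15 v=3: → [15,26),[14,25),[13,24),[12,23),[11,22),[10,21),[9,20),[8,19),[7,18),[6,17),[5,16); WM=14; [3,14) fires=3
i=8 t=14 v=1: → [14,25),[13,24),[12,23),[11,22),[10,21),[9,20),[8,19),[7,18),[6,17),[5,16),[4,15); WM=14
i=9 t=16 v=5: → [16,27),[15,26),[14,25),[13,24),[12,23),[11,22),[10,21),[9,20),[8,19),[7,18),[6,17); WM=15; [4,15) fires=5
i=10 t=17 v=4: → [17,28),[16,27),[15,26),[14,25),[13,24),[12,23),[11,22),[10,21),[9,20),[8,19),[7,18); WM=16; [5,16) fires=6
i=11 t=17 v=8: → [17,28),[16,27),[15,26),[14,25),[13,24),[12,23),[11,22),[10,21),[9,20),[8,19),[7,18); WM=16
i=12 t=24 v=9: → [24,35),[23,34),[22,33),[21,32),[20,31),[19,30),[18,29),[17,28),[16,27),[15,26),[14,25); WM=23; [6,17) fires=7 [7,18) fires=7 [8,19) fires=7 [9,20) fires=7 [10,21) fires=7 [11,22) fires=7 [12,23) fires=7
i=13 t=26 v=6: → [26,37),[25,36),[24,35),[23,34),[22,33),[21,32),[20,31),[19,30),[18,29),[17,28),[16,27); WM=25; [13,24) fires=7 [14,25) fires=7
i=14 t=31 v=5: → [31,42),[30,41),[29,40),[28,39),[27,38),[26,37),[25,36),[24,35),[23,34),[22,33),[21,32); WM=30; [15,26) fires=5 [16,27) fires=5 [17,28) fires=4 [18,29) fires=2 [19,30) fires=2
i=15 t=32 v=9: → [32,43),[31,42),[30,41),[29,40),[28,39),[27,38),[26,37),[25,36),[24,35),[23,34),[22,33); WM=31; [20,31) fires=2
i=16 t=36 v=1: → [36,47),[35,46),[34,45),[33,44),[32,43),[31,42),[30,41),[29,40),[28,39),[27,38),[26,37); WM=35; [21,32) fires=3 [22,33) fires=3 [23,34) fires=3 [24,35) fires=3
i=17 t=23 v=9: DROP (t<35-2); WM=35
i=18 t=40 v=5: → [40,51),[39,50),[38,49),[37,48),[36,47),[35,46),[34,45),[33,44),[32,43),[31,42),[30,41); WM=39; [25,36) fires=3 [26,37) fires=4 [27,38) fires=3 [28,39) fires=3
i=19 t=41 v=4: → [41,52),[40,51),[39,50),[38,49),[37,48),[36,47),[35,46),[34,45),[33,44),[32,43),[31,42); WM=40; [29,40) fires=3
i=20 t=28 v=1: DROP (t<40-2); WM=40
i=21 t=20 v=8: DROP (t<40-2); WM=40
i=22 t=39 v=8: → [39,50),[38,49),[37,48),[36,47),[35,46),[34,45),[33,44),[32,43),[31,42),[30,41),[29,40); WM=40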